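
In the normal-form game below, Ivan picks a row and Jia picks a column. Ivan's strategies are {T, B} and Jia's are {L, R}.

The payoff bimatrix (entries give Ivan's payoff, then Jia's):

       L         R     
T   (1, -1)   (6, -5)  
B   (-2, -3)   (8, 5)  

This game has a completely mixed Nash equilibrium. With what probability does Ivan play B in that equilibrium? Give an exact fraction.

Let r be the probability that Ivan plays T. In a completely mixed equilibrium, Jia must be indifferent between L and R.
Jia's expected payoff from L is −r − 3(1−r); from R it is −5r + 5(1−r).
Setting these equal: 2r − 3 = −10r + 5, so r = 2/3.
Therefore Ivan plays B with probability 1 − 2/3 = 1/3.

1/3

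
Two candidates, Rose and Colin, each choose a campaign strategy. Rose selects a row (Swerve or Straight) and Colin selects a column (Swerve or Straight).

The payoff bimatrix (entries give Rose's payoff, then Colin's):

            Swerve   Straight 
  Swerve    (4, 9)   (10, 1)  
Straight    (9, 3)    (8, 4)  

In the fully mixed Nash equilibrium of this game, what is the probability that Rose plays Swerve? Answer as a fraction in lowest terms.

Let x be the probability that Rose plays Swerve. In a completely mixed equilibrium, Colin must be indifferent between Swerve and Straight.
Colin's expected payoff from Swerve is 9x + 3(1−x); from Straight it is x + 4(1−x).
Setting these equal: 6x + 3 = −3x + 4, so x = 1/9.

1/9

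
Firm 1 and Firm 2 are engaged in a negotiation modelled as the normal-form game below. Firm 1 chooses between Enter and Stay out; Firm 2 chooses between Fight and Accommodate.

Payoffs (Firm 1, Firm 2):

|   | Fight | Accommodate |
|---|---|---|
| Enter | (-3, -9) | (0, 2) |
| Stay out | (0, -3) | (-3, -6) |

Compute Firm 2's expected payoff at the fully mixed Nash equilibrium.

-30/7

First find p, the probability Firm 1 plays Enter, from Firm 2's indifference between Fight and Accommodate: −9p − 3(1−p) = 2p − 6(1−p), giving p = 3/14.
Since Firm 2 is indifferent in equilibrium, Firm 2's expected payoff equals the payoff from either column against (3/14, 11/14). Using Fight: −9(3/14) − 3(11/14) = -30/7.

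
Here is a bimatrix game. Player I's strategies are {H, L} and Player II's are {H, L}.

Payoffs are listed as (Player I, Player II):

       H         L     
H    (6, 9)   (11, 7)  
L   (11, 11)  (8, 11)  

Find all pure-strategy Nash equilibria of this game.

(L, H)

(H, H): Player I prefers L (11 > 6) — not an equilibrium.
(H, L): Player II prefers H (9 > 7) — not an equilibrium.
(L, H): Player I gets 11 ≥ 6 from H, and Player II gets 11 ≥ 11 from L — Nash equilibrium.
(L, L): Player I prefers H (11 > 8) — not an equilibrium.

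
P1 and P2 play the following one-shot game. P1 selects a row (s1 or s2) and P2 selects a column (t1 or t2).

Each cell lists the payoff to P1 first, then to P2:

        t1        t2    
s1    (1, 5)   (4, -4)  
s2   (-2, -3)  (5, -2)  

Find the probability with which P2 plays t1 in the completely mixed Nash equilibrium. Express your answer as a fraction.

Let y be the probability that P2 plays t1. In a completely mixed equilibrium, P1 must be indifferent between s1 and s2.
P1's expected payoff from s1 is y + 4(1−y); from s2 it is −2y + 5(1−y).
Setting these equal: −3y + 4 = −7y + 5, so y = 1/4.

1/4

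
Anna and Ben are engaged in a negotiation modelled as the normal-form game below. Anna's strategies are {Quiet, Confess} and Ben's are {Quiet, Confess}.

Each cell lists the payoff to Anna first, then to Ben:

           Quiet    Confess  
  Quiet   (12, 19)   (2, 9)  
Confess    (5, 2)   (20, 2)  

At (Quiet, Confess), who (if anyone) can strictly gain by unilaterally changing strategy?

Anna at (Quiet, Confess) earns 2; deviating to Confess yields 20 — a strict improvement.
Ben earns 9; deviating to Quiet yields 19 — a strict improvement.
Both Anna and Ben have strictly profitable deviations.

Both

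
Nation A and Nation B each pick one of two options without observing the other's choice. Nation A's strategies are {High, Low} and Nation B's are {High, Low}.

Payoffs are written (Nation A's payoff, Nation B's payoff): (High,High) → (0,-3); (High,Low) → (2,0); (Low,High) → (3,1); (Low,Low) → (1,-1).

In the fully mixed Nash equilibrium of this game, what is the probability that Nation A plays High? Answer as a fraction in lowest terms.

Let p be the probability that Nation A plays High. In a completely mixed equilibrium, Nation B must be indifferent between High and Low.
Nation B's expected payoff from High is −3p + (1−p); from Low it is −(1−p).
Setting these equal: −4p + 1 = p − 1, so p = 2/5.

2/5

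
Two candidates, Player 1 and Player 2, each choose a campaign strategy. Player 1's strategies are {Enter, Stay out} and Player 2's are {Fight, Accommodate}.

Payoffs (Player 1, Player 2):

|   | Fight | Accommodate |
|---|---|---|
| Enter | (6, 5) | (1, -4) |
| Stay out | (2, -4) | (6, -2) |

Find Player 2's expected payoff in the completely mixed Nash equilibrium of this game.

-26/11

First find x, the probability Player 1 plays Enter, from Player 2's indifference between Fight and Accommodate: 5x − 4(1−x) = −4x − 2(1−x), giving x = 2/11.
Since Player 2 is indifferent in equilibrium, Player 2's expected payoff equals the payoff from either column against (2/11, 9/11). Using Fight: 5(2/11) − 4(9/11) = -26/11.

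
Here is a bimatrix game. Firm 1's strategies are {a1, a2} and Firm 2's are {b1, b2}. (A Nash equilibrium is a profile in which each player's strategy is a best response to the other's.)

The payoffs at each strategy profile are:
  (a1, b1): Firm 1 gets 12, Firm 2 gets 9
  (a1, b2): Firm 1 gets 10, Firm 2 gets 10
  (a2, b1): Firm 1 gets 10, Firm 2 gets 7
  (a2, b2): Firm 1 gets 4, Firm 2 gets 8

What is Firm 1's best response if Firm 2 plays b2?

a1

Against b2, Firm 1 earns 10 from a1 and 4 from a2.
So a1 is the best response.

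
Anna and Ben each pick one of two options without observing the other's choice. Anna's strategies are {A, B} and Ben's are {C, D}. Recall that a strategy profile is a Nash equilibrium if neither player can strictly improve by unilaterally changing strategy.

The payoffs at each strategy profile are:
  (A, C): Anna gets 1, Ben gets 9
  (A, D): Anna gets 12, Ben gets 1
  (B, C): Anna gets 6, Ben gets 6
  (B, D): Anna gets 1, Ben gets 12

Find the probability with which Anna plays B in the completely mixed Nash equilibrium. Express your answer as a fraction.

Let p be the probability that Anna plays A. In a completely mixed equilibrium, Ben must be indifferent between C and D.
Ben's expected payoff from C is 9p + 6(1−p); from D it is p + 12(1−p).
Setting these equal: 3p + 6 = −11p + 12, so p = 3/7.
Therefore Anna plays B with probability 1 − 3/7 = 4/7.

4/7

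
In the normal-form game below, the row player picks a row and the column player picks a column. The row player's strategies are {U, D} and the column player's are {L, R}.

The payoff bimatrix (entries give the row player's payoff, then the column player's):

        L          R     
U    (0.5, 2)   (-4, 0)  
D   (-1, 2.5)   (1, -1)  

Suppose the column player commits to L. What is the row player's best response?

Against L, the row player earns 0.5 from U and -1 from D.
So U is the best response.

U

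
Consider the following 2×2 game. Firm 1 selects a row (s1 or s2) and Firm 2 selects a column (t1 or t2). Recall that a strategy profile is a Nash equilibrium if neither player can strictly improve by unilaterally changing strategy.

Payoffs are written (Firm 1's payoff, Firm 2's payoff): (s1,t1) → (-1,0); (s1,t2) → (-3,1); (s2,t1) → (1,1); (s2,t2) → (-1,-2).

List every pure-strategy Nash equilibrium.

(s2, t1)

(s1, t1): Firm 1 prefers s2 (1 > -1); Firm 2 prefers t2 (1 > 0) — not an equilibrium.
(s1, t2): Firm 1 prefers s2 (-1 > -3) — not an equilibrium.
(s2, t1): Firm 1 gets 1 ≥ -1 from s1, and Firm 2 gets 1 ≥ -2 from t2 — Nash equilibrium.
(s2, t2): Firm 2 prefers t1 (1 > -2) — not an equilibrium.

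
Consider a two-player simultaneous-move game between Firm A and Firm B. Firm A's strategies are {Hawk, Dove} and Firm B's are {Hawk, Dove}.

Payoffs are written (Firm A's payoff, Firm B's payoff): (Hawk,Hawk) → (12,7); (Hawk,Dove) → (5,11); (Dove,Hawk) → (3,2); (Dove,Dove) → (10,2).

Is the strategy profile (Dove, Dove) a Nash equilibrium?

Yes

At (Dove, Dove), Firm A earns 10; switching to Hawk would give 5, so Firm A has no profitable deviation.
Firm B earns 2; switching to Hawk would give 2, so Firm B has no profitable deviation.
Neither player can gain by a unilateral deviation, so this profile is a Nash equilibrium.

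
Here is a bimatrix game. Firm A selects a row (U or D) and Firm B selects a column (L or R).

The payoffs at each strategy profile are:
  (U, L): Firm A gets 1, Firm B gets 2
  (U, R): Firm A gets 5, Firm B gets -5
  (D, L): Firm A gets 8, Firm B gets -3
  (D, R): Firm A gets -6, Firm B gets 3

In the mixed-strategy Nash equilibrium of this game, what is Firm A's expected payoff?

First find q, the probability Firm B plays L, from Firm A's indifference between U and D: q + 5(1−q) = 8q − 6(1−q), giving q = 11/18.
Since Firm A is indifferent in equilibrium, Firm A's expected payoff equals the payoff from either row against (11/18, 7/18). Using U: (11/18) + 5(7/18) = 23/9.

23/9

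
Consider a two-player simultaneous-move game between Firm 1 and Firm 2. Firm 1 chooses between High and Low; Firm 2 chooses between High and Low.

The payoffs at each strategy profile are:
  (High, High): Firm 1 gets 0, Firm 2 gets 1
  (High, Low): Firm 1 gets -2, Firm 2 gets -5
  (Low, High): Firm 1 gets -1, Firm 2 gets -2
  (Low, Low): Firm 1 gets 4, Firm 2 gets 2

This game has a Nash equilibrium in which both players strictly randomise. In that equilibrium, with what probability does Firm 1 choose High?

2/5

Let r be the probability that Firm 1 plays High. In a completely mixed equilibrium, Firm 2 must be indifferent between High and Low.
Firm 2's expected payoff from High is r − 2(1−r); from Low it is −5r + 2(1−r).
Setting these equal: 3r − 2 = −7r + 2, so r = 2/5.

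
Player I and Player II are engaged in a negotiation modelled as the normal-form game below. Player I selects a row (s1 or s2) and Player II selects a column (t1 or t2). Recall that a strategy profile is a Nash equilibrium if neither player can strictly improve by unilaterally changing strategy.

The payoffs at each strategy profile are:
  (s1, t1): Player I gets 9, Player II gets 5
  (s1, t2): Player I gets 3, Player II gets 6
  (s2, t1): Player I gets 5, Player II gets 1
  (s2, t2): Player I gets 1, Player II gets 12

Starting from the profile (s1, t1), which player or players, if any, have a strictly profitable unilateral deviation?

Player II

Player I at (s1, t1) earns 9; deviating to s2 yields 5 — not better.
Player II earns 5; deviating to t2 yields 6 — a strict improvement.
Only Player II has a strictly profitable deviation.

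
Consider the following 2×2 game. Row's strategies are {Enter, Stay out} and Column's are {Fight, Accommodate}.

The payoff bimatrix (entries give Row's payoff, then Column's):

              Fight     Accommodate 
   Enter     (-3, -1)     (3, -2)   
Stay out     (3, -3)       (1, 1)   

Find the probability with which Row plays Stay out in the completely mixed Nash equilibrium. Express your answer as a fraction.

Let r be the probability that Row plays Enter. In a completely mixed equilibrium, Column must be indifferent between Fight and Accommodate.
Column's expected payoff from Fight is −r − 3(1−r); from Accommodate it is −2r + (1−r).
Setting these equal: 2r − 3 = −3r + 1, so r = 4/5.
Therefore Row plays Stay out with probability 1 − 4/5 = 1/5.

1/5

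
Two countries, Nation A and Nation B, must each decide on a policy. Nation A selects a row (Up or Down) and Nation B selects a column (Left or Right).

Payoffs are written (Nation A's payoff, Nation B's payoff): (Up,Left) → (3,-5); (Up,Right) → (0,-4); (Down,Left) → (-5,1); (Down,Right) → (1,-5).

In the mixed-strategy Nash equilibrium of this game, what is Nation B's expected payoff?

-29/7

First find p, the probability Nation A plays Up, from Nation B's indifference between Left and Right: −5p + (1−p) = −4p − 5(1−p), giving p = 6/7.
Since Nation B is indifferent in equilibrium, Nation B's expected payoff equals the payoff from either column against (6/7, 1/7). Using Left: −5(6/7) + (1/7) = -29/7.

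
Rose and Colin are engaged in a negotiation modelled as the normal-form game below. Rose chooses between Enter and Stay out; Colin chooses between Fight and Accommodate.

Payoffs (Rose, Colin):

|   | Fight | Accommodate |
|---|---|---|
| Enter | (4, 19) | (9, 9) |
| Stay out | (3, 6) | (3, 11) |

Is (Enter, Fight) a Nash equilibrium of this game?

Yes

At (Enter, Fight), Rose earns 4; switching to Stay out would give 3, so Rose has no profitable deviation.
Colin earns 19; switching to Accommodate would give 9, so Colin has no profitable deviation.
Neither player can gain by a unilateral deviation, so this profile is a Nash equilibrium.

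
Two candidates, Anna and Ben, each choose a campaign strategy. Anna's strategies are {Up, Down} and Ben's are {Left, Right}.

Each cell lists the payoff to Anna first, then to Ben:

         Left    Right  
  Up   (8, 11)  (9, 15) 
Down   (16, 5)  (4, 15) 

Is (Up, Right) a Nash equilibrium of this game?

At (Up, Right), Anna earns 9; switching to Down would give 4, so Anna has no profitable deviation.
Ben earns 15; switching to Left would give 11, so Ben has no profitable deviation.
Neither player can gain by a unilateral deviation, so this profile is a Nash equilibrium.

Yes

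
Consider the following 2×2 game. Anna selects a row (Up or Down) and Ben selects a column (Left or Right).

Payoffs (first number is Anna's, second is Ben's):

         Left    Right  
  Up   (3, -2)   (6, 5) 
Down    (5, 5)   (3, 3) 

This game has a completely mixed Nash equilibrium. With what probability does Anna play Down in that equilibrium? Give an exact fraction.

7/9

Let x be the probability that Anna plays Up. In a completely mixed equilibrium, Ben must be indifferent between Left and Right.
Ben's expected payoff from Left is −2x + 5(1−x); from Right it is 5x + 3(1−x).
Setting these equal: −7x + 5 = 2x + 3, so x = 2/9.
Therefore Anna plays Down with probability 1 − 2/9 = 7/9.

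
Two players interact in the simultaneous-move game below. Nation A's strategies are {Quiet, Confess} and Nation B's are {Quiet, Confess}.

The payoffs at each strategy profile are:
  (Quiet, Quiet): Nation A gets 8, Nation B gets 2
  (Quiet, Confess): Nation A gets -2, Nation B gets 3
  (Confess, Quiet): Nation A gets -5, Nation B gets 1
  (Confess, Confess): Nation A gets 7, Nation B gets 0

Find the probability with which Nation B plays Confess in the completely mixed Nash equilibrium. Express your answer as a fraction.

13/22

Let y be the probability that Nation B plays Quiet. In a completely mixed equilibrium, Nation A must be indifferent between Quiet and Confess.
Nation A's expected payoff from Quiet is 8y − 2(1−y); from Confess it is −5y + 7(1−y).
Setting these equal: 10y − 2 = −12y + 7, so y = 9/22.
Therefore Nation B plays Confess with probability 1 − 9/22 = 13/22.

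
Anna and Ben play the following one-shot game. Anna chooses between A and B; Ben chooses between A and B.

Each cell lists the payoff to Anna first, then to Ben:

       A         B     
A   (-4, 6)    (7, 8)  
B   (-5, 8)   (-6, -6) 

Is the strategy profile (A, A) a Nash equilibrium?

No

At (A, A), Anna earns -4; switching to B would give -5, so Anna has no profitable deviation.
Ben earns 6; switching to B would give 8, so Ben would deviate.
Since at least one player can profitably deviate, this is not a Nash equilibrium.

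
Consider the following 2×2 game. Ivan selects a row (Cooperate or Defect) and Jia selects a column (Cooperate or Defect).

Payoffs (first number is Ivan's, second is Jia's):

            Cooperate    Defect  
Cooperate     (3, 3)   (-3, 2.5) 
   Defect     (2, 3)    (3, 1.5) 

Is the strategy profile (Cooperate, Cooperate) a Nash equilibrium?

At (Cooperate, Cooperate), Ivan earns 3; switching to Defect would give 2, so Ivan has no profitable deviation.
Jia earns 3; switching to Defect would give 2.5, so Jia has no profitable deviation.
Neither player can gain by a unilateral deviation, so this profile is a Nash equilibrium.

Yes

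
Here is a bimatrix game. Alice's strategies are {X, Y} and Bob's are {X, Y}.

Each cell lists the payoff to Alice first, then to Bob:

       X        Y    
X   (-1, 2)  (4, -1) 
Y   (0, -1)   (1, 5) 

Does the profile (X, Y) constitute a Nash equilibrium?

At (X, Y), Alice earns 4; switching to Y would give 1, so Alice has no profitable deviation.
Bob earns -1; switching to X would give 2, so Bob would deviate.
Since at least one player can profitably deviate, this is not a Nash equilibrium.

No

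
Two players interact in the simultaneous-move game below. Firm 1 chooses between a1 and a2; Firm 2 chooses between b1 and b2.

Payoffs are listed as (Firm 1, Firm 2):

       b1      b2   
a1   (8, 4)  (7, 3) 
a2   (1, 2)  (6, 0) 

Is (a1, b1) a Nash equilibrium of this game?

Yes

At (a1, b1), Firm 1 earns 8; switching to a2 would give 1, so Firm 1 has no profitable deviation.
Firm 2 earns 4; switching to b2 would give 3, so Firm 2 has no profitable deviation.
Neither player can gain by a unilateral deviation, so this profile is a Nash equilibrium.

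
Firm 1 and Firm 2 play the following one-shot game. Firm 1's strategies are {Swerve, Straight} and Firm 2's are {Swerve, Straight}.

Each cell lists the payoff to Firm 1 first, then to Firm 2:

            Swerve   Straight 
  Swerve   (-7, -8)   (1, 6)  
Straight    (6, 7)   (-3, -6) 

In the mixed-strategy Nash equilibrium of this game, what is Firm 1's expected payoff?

First find y, the probability Firm 2 plays Swerve, from Firm 1's indifference between Swerve and Straight: −7y + (1−y) = 6y − 3(1−y), giving y = 4/17.
Since Firm 1 is indifferent in equilibrium, Firm 1's expected payoff equals the payoff from either row against (4/17, 13/17). Using Swerve: −7(4/17) + (13/17) = -15/17.

-15/17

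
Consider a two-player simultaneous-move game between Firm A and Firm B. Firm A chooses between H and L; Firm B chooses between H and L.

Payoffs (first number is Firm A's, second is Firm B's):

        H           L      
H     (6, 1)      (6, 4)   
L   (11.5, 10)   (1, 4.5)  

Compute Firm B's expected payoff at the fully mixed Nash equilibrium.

71/17

First find p, the probability Firm A plays H, from Firm B's indifference between H and L: p + 10(1−p) = 4p + 4.5(1−p), giving p = 11/17.
Since Firm B is indifferent in equilibrium, Firm B's expected payoff equals the payoff from either column against (11/17, 6/17). Using H: (11/17) + 10(6/17) = 71/17.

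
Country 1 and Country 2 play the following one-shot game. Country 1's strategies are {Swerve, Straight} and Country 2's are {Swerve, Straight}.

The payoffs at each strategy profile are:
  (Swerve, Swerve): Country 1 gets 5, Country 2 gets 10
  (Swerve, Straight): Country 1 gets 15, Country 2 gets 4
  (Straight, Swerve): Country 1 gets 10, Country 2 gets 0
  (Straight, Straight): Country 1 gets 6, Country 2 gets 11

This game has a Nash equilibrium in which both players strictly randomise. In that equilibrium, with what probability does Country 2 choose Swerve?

Let c be the probability that Country 2 plays Swerve. In a completely mixed equilibrium, Country 1 must be indifferent between Swerve and Straight.
Country 1's expected payoff from Swerve is 5c + 15(1−c); from Straight it is 10c + 6(1−c).
Setting these equal: −10c + 15 = 4c + 6, so c = 9/14.

9/14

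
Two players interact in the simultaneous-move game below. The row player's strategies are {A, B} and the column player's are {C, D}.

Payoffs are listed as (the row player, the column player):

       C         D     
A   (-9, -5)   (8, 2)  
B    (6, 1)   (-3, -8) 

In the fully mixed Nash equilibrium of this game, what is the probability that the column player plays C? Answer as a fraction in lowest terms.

Let c be the probability that the column player plays C. In a completely mixed equilibrium, the row player must be indifferent between A and B.
The row player's expected payoff from A is −9c + 8(1−c); from B it is 6c − 3(1−c).
Setting these equal: −17c + 8 = 9c − 3, so c = 11/26.

11/26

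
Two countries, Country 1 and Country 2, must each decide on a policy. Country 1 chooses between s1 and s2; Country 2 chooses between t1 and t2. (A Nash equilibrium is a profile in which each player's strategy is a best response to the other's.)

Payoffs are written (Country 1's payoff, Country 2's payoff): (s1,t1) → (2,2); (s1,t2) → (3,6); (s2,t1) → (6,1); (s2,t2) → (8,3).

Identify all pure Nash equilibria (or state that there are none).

(s2, t2)

(s1, t1): Country 1 prefers s2 (6 > 2); Country 2 prefers t2 (6 > 2) — not an equilibrium.
(s1, t2): Country 1 prefers s2 (8 > 3) — not an equilibrium.
(s2, t1): Country 2 prefers t2 (3 > 1) — not an equilibrium.
(s2, t2): Country 1 gets 8 ≥ 3 from s1, and Country 2 gets 3 ≥ 1 from t1 — Nash equilibrium.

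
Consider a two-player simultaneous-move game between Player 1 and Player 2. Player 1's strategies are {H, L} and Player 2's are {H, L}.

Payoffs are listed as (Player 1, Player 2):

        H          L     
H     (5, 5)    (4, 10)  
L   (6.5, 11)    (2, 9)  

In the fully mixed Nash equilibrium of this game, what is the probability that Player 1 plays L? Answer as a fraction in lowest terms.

5/7

Let x be the probability that Player 1 plays H. In a completely mixed equilibrium, Player 2 must be indifferent between H and L.
Player 2's expected payoff from H is 5x + 11(1−x); from L it is 10x + 9(1−x).
Setting these equal: −6x + 11 = x + 9, so x = 2/7.
Therefore Player 1 plays L with probability 1 − 2/7 = 5/7.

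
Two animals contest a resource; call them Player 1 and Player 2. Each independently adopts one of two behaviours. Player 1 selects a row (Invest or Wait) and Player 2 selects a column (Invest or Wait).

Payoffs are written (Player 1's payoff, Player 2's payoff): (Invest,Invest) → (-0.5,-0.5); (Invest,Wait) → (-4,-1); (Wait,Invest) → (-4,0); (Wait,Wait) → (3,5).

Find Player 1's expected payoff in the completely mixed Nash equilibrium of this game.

-5/3

First find q, the probability Player 2 plays Invest, from Player 1's indifference between Invest and Wait: −0.5q − 4(1−q) = −4q + 3(1−q), giving q = 2/3.
Since Player 1 is indifferent in equilibrium, Player 1's expected payoff equals the payoff from either row against (2/3, 1/3). Using Invest: −0.5(2/3) − 4(1/3) = -5/3.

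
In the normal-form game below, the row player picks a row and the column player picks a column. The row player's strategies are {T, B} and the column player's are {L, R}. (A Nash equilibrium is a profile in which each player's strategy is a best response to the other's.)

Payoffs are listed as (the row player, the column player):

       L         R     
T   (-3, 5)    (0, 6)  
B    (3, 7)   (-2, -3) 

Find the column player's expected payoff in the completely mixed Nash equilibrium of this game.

First find x, the probability the row player plays T, from the column player's indifference between L and R: 5x + 7(1−x) = 6x − 3(1−x), giving x = 10/11.
Since the column player is indifferent in equilibrium, the column player's expected payoff equals the payoff from either column against (10/11, 1/11). Using L: 5(10/11) + 7(1/11) = 57/11.

57/11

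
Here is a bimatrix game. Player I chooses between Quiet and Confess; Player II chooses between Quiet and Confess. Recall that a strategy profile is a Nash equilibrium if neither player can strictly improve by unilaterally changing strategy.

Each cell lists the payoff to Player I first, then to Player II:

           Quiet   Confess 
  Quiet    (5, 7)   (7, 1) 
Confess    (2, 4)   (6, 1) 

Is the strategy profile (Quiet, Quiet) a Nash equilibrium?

Yes

At (Quiet, Quiet), Player I earns 5; switching to Confess would give 2, so Player I has no profitable deviation.
Player II earns 7; switching to Confess would give 1, so Player II has no profitable deviation.
Neither player can gain by a unilateral deviation, so this profile is a Nash equilibrium.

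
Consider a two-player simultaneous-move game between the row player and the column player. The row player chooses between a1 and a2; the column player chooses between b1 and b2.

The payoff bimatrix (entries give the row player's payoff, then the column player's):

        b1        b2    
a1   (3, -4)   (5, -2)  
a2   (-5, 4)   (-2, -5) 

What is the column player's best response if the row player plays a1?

b2

Against a1, the column player earns -4 from b1 and -2 from b2.
So b2 is the best response.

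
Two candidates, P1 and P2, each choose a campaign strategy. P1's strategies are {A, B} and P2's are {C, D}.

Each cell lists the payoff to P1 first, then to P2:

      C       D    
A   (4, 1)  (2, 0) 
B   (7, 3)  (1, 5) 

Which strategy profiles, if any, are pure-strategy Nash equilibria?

(A, C): P1 prefers B (7 > 4) — not an equilibrium.
(A, D): P2 prefers C (1 > 0) — not an equilibrium.
(B, C): P2 prefers D (5 > 3) — not an equilibrium.
(B, D): P1 prefers A (2 > 1) — not an equilibrium.

none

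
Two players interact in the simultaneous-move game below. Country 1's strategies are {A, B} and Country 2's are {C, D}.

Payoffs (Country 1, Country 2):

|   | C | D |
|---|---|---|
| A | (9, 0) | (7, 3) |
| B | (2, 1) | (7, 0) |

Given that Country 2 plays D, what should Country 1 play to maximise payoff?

either — both A and B are best responses

Against D, Country 1 earns 7 from A and 7 from B.
So either strategy is a best response.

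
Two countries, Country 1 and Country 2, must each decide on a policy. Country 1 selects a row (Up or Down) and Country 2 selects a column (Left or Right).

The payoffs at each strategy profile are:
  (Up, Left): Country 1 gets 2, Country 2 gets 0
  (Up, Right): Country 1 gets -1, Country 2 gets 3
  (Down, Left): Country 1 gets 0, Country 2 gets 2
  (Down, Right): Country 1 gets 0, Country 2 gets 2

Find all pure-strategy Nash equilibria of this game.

(Up, Left): Country 2 prefers Right (3 > 0) — not an equilibrium.
(Up, Right): Country 1 prefers Down (0 > -1) — not an equilibrium.
(Down, Left): Country 1 prefers Up (2 > 0) — not an equilibrium.
(Down, Right): Country 1 gets 0 ≥ -1 from Up, and Country 2 gets 2 ≥ 2 from Left — Nash equilibrium.

(Down, Right)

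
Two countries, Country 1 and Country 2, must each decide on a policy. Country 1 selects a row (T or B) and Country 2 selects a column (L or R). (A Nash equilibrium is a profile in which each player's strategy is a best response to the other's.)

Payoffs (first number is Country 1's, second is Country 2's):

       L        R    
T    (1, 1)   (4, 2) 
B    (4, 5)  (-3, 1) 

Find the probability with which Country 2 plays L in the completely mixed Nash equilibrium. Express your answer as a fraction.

Let y be the probability that Country 2 plays L. In a completely mixed equilibrium, Country 1 must be indifferent between T and B.
Country 1's expected payoff from T is y + 4(1−y); from B it is 4y − 3(1−y).
Setting these equal: −3y + 4 = 7y − 3, so y = 7/10.

7/10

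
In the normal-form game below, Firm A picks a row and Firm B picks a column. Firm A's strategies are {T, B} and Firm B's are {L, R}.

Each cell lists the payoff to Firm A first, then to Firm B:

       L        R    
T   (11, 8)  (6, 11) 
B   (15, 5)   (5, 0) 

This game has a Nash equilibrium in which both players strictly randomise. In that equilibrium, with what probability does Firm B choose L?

Let y be the probability that Firm B plays L. In a completely mixed equilibrium, Firm A must be indifferent between T and B.
Firm A's expected payoff from T is 11y + 6(1−y); from B it is 15y + 5(1−y).
Setting these equal: 5y + 6 = 10y + 5, so y = 1/5.

1/5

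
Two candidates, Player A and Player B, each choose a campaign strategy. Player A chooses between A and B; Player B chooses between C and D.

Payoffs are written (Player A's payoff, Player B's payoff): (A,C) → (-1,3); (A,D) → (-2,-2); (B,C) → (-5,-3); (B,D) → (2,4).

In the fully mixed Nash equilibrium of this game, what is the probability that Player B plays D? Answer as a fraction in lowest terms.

1/2

Let y be the probability that Player B plays C. In a completely mixed equilibrium, Player A must be indifferent between A and B.
Player A's expected payoff from A is −y − 2(1−y); from B it is −5y + 2(1−y).
Setting these equal: y − 2 = −7y + 2, so y = 1/2.
Therefore Player B plays D with probability 1 − 1/2 = 1/2.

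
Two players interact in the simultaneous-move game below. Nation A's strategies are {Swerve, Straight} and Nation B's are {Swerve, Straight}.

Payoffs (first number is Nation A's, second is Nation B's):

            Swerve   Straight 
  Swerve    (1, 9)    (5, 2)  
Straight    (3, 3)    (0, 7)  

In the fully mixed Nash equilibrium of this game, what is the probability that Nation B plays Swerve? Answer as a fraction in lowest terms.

5/7

Let c be the probability that Nation B plays Swerve. In a completely mixed equilibrium, Nation A must be indifferent between Swerve and Straight.
Nation A's expected payoff from Swerve is c + 5(1−c); from Straight it is 3c.
Setting these equal: −4c + 5 = 3c, so c = 5/7.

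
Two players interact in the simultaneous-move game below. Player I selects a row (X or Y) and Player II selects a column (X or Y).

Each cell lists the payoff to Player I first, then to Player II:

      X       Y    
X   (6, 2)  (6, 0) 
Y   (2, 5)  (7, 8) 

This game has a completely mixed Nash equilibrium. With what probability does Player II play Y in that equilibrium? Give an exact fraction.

4/5

Let c be the probability that Player II plays X. In a completely mixed equilibrium, Player I must be indifferent between X and Y.
Player I's expected payoff from X is 6c + 6(1−c); from Y it is 2c + 7(1−c).
Setting these equal: 6 = −5c + 7, so c = 1/5.
Therefore Player II plays Y with probability 1 − 1/5 = 4/5.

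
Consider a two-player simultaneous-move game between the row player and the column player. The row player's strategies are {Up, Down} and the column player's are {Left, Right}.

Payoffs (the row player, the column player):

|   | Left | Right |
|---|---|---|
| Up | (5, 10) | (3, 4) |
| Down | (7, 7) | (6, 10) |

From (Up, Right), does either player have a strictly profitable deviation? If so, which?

Both

The row player at (Up, Right) earns 3; deviating to Down yields 6 — a strict improvement.
The column player earns 4; deviating to Left yields 10 — a strict improvement.
Both the row player and the column player have strictly profitable deviations.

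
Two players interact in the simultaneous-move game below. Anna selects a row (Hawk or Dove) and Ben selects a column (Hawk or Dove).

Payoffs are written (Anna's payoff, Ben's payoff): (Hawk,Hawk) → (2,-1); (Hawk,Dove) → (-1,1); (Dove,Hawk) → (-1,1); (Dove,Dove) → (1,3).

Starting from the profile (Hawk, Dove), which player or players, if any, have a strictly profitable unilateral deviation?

Anna

Anna at (Hawk, Dove) earns -1; deviating to Dove yields 1 — a strict improvement.
Ben earns 1; deviating to Hawk yields -1 — not better.
Only Anna has a strictly profitable deviation.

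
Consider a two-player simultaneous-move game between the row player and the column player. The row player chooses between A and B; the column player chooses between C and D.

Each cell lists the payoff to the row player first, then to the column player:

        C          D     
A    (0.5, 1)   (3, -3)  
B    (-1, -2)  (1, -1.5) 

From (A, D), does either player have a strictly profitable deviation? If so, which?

The column player

The row player at (A, D) earns 3; deviating to B yields 1 — not better.
The column player earns -3; deviating to C yields 1 — a strict improvement.
Only the column player has a strictly profitable deviation.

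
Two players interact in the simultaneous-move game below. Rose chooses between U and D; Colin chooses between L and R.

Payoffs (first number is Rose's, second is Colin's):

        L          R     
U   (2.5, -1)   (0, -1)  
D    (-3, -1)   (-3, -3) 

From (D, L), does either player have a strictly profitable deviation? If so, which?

Rose at (D, L) earns -3; deviating to U yields 2.5 — a strict improvement.
Colin earns -1; deviating to R yields -3 — not better.
Only Rose has a strictly profitable deviation.

Rose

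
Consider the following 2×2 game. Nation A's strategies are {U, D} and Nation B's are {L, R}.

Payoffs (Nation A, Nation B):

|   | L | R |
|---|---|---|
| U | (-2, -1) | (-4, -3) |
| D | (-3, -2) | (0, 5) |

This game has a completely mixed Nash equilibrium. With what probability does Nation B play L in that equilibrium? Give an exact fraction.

4/5

Let y be the probability that Nation B plays L. In a completely mixed equilibrium, Nation A must be indifferent between U and D.
Nation A's expected payoff from U is −2y − 4(1−y); from D it is −3y.
Setting these equal: 2y − 4 = −3y, so y = 4/5.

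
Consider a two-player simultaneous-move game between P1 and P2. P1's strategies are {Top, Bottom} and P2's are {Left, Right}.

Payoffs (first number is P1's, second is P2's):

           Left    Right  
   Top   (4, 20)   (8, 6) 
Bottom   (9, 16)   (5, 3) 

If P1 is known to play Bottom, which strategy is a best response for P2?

Against Bottom, P2 earns 16 from Left and 3 from Right.
So Left is the best response.

Left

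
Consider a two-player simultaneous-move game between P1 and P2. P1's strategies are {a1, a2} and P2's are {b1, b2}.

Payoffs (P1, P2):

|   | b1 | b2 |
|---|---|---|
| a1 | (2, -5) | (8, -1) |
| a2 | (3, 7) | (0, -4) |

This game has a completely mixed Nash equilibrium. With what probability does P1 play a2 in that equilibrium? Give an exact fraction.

Let x be the probability that P1 plays a1. In a completely mixed equilibrium, P2 must be indifferent between b1 and b2.
P2's expected payoff from b1 is −5x + 7(1−x); from b2 it is −x − 4(1−x).
Setting these equal: −12x + 7 = 3x − 4, so x = 11/15.
Therefore P1 plays a2 with probability 1 − 11/15 = 4/15.

4/15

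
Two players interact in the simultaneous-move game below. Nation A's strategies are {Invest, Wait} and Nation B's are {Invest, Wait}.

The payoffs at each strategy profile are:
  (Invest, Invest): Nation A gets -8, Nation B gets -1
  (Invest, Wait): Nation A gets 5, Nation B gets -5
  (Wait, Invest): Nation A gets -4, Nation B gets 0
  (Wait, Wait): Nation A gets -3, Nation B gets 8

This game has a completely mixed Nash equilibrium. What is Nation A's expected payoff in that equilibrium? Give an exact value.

First find y, the probability Nation B plays Invest, from Nation A's indifference between Invest and Wait: −8y + 5(1−y) = −4y − 3(1−y), giving y = 2/3.
Since Nation A is indifferent in equilibrium, Nation A's expected payoff equals the payoff from either row against (2/3, 1/3). Using Invest: −8(2/3) + 5(1/3) = -11/3.

-11/3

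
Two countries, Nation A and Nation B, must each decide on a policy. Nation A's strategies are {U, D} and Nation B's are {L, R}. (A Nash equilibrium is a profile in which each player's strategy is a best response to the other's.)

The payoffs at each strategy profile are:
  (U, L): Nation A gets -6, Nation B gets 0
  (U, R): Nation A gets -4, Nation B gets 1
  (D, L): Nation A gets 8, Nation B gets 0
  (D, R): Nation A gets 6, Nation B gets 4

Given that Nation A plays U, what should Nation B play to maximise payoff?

Against U, Nation B earns 0 from L and 1 from R.
So R is the best response.

R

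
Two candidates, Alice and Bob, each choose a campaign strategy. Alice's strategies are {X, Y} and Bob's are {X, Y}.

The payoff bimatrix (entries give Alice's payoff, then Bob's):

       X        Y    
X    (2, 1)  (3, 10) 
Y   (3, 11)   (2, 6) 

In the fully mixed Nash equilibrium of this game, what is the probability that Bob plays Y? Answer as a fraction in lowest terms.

Let q be the probability that Bob plays X. In a completely mixed equilibrium, Alice must be indifferent between X and Y.
Alice's expected payoff from X is 2q + 3(1−q); from Y it is 3q + 2(1−q).
Setting these equal: −q + 3 = q + 2, so q = 1/2.
Therefore Bob plays Y with probability 1 − 1/2 = 1/2.

1/2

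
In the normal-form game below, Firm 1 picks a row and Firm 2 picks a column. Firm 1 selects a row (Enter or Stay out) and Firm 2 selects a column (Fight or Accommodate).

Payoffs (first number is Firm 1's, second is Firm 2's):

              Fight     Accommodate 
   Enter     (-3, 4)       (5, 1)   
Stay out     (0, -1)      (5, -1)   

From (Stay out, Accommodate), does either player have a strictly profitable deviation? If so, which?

Firm 1 at (Stay out, Accommodate) earns 5; deviating to Enter yields 5 — not better.
Firm 2 earns -1; deviating to Fight yields -1 — not better.
Neither player can strictly improve; the profile is a Nash equilibrium.

Neither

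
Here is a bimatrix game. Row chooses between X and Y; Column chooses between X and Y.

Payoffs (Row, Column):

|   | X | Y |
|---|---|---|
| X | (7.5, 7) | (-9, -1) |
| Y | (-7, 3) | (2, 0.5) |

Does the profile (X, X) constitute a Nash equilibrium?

At (X, X), Row earns 7.5; switching to Y would give -7, so Row has no profitable deviation.
Column earns 7; switching to Y would give -1, so Column has no profitable deviation.
Neither player can gain by a unilateral deviation, so this profile is a Nash equilibrium.

Yes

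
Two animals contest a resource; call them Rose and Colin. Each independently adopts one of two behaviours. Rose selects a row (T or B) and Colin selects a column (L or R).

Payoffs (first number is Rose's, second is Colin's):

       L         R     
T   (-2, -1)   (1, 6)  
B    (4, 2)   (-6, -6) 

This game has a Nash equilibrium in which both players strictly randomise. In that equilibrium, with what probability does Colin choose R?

6/13

Let y be the probability that Colin plays L. In a completely mixed equilibrium, Rose must be indifferent between T and B.
Rose's expected payoff from T is −2y + (1−y); from B it is 4y − 6(1−y).
Setting these equal: −3y + 1 = 10y − 6, so y = 7/13.
Therefore Colin plays R with probability 1 − 7/13 = 6/13.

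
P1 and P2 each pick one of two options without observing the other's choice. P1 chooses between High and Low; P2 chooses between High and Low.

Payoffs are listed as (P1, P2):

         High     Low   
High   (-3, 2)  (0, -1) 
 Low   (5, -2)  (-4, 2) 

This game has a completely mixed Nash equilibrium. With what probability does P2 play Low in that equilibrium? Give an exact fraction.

Let c be the probability that P2 plays High. In a completely mixed equilibrium, P1 must be indifferent between High and Low.
P1's expected payoff from High is −3c; from Low it is 5c − 4(1−c).
Setting these equal: −3c = 9c − 4, so c = 1/3.
Therefore P2 plays Low with probability 1 − 1/3 = 2/3.

2/3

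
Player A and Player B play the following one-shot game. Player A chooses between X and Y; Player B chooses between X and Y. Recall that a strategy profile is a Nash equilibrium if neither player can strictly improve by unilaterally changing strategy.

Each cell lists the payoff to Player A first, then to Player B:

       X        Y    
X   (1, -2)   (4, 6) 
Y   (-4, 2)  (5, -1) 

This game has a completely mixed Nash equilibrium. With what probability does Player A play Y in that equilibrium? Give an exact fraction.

8/11

Let r be the probability that Player A plays X. In a completely mixed equilibrium, Player B must be indifferent between X and Y.
Player B's expected payoff from X is −2r + 2(1−r); from Y it is 6r − (1−r).
Setting these equal: −4r + 2 = 7r − 1, so r = 3/11.
Therefore Player A plays Y with probability 1 − 3/11 = 8/11.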